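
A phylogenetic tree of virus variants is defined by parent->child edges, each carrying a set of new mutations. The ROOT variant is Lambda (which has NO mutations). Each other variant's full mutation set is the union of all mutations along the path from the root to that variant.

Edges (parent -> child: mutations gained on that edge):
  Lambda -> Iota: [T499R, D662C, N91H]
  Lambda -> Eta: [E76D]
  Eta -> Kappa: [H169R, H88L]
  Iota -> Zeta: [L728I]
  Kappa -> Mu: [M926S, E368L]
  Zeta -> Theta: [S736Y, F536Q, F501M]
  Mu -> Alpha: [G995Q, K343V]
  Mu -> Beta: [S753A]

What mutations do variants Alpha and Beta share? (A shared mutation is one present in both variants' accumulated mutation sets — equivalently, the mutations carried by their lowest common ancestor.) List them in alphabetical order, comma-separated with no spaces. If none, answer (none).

Accumulating mutations along path to Alpha:
  At Lambda: gained [] -> total []
  At Eta: gained ['E76D'] -> total ['E76D']
  At Kappa: gained ['H169R', 'H88L'] -> total ['E76D', 'H169R', 'H88L']
  At Mu: gained ['M926S', 'E368L'] -> total ['E368L', 'E76D', 'H169R', 'H88L', 'M926S']
  At Alpha: gained ['G995Q', 'K343V'] -> total ['E368L', 'E76D', 'G995Q', 'H169R', 'H88L', 'K343V', 'M926S']
Mutations(Alpha) = ['E368L', 'E76D', 'G995Q', 'H169R', 'H88L', 'K343V', 'M926S']
Accumulating mutations along path to Beta:
  At Lambda: gained [] -> total []
  At Eta: gained ['E76D'] -> total ['E76D']
  At Kappa: gained ['H169R', 'H88L'] -> total ['E76D', 'H169R', 'H88L']
  At Mu: gained ['M926S', 'E368L'] -> total ['E368L', 'E76D', 'H169R', 'H88L', 'M926S']
  At Beta: gained ['S753A'] -> total ['E368L', 'E76D', 'H169R', 'H88L', 'M926S', 'S753A']
Mutations(Beta) = ['E368L', 'E76D', 'H169R', 'H88L', 'M926S', 'S753A']
Intersection: ['E368L', 'E76D', 'G995Q', 'H169R', 'H88L', 'K343V', 'M926S'] ∩ ['E368L', 'E76D', 'H169R', 'H88L', 'M926S', 'S753A'] = ['E368L', 'E76D', 'H169R', 'H88L', 'M926S']

Answer: E368L,E76D,H169R,H88L,M926S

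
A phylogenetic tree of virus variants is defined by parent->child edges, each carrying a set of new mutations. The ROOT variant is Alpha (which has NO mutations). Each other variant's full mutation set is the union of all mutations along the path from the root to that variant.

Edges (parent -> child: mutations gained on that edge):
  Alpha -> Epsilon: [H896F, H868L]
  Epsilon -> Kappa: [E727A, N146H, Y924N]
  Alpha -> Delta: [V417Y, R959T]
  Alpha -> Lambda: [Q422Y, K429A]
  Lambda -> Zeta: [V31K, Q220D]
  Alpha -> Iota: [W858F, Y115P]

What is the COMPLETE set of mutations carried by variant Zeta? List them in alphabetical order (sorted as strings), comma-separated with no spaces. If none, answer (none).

At Alpha: gained [] -> total []
At Lambda: gained ['Q422Y', 'K429A'] -> total ['K429A', 'Q422Y']
At Zeta: gained ['V31K', 'Q220D'] -> total ['K429A', 'Q220D', 'Q422Y', 'V31K']

Answer: K429A,Q220D,Q422Y,V31K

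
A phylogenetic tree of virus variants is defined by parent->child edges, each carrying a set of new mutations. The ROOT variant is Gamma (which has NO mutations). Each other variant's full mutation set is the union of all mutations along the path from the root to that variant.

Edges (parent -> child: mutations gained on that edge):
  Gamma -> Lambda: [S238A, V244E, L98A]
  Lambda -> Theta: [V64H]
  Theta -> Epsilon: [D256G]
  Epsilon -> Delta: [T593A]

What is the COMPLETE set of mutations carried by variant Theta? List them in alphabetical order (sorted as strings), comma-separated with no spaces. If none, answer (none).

Answer: L98A,S238A,V244E,V64H

Derivation:
At Gamma: gained [] -> total []
At Lambda: gained ['S238A', 'V244E', 'L98A'] -> total ['L98A', 'S238A', 'V244E']
At Theta: gained ['V64H'] -> total ['L98A', 'S238A', 'V244E', 'V64H']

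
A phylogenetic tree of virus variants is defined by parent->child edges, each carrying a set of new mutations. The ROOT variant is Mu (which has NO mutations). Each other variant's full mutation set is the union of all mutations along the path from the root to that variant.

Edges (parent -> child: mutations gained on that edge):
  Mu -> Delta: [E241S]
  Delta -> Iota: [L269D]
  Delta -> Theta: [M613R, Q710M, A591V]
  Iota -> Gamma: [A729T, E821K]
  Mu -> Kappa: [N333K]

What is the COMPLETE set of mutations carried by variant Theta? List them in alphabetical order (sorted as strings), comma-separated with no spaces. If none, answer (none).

Answer: A591V,E241S,M613R,Q710M

Derivation:
At Mu: gained [] -> total []
At Delta: gained ['E241S'] -> total ['E241S']
At Theta: gained ['M613R', 'Q710M', 'A591V'] -> total ['A591V', 'E241S', 'M613R', 'Q710M']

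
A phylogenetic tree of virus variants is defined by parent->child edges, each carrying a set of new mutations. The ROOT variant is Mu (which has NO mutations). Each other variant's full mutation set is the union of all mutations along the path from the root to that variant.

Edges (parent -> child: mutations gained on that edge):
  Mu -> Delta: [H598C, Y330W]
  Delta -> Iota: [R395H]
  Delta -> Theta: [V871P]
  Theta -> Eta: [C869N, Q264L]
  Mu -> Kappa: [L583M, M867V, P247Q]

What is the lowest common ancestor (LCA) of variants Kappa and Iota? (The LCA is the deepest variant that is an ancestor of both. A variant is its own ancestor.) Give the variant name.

Path from root to Kappa: Mu -> Kappa
  ancestors of Kappa: {Mu, Kappa}
Path from root to Iota: Mu -> Delta -> Iota
  ancestors of Iota: {Mu, Delta, Iota}
Common ancestors: {Mu}
Walk up from Iota: Iota (not in ancestors of Kappa), Delta (not in ancestors of Kappa), Mu (in ancestors of Kappa)
Deepest common ancestor (LCA) = Mu

Answer: Mu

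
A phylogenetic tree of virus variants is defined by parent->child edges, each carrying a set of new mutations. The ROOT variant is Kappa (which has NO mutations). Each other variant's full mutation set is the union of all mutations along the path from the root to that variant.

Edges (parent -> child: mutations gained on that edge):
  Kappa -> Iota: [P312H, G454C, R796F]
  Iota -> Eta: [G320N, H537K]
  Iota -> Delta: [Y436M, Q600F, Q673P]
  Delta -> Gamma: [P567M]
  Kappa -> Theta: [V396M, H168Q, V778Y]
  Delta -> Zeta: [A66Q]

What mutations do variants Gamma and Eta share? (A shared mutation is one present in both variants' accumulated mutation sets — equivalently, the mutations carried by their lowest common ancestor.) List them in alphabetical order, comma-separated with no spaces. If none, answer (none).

Answer: G454C,P312H,R796F

Derivation:
Accumulating mutations along path to Gamma:
  At Kappa: gained [] -> total []
  At Iota: gained ['P312H', 'G454C', 'R796F'] -> total ['G454C', 'P312H', 'R796F']
  At Delta: gained ['Y436M', 'Q600F', 'Q673P'] -> total ['G454C', 'P312H', 'Q600F', 'Q673P', 'R796F', 'Y436M']
  At Gamma: gained ['P567M'] -> total ['G454C', 'P312H', 'P567M', 'Q600F', 'Q673P', 'R796F', 'Y436M']
Mutations(Gamma) = ['G454C', 'P312H', 'P567M', 'Q600F', 'Q673P', 'R796F', 'Y436M']
Accumulating mutations along path to Eta:
  At Kappa: gained [] -> total []
  At Iota: gained ['P312H', 'G454C', 'R796F'] -> total ['G454C', 'P312H', 'R796F']
  At Eta: gained ['G320N', 'H537K'] -> total ['G320N', 'G454C', 'H537K', 'P312H', 'R796F']
Mutations(Eta) = ['G320N', 'G454C', 'H537K', 'P312H', 'R796F']
Intersection: ['G454C', 'P312H', 'P567M', 'Q600F', 'Q673P', 'R796F', 'Y436M'] ∩ ['G320N', 'G454C', 'H537K', 'P312H', 'R796F'] = ['G454C', 'P312H', 'R796F']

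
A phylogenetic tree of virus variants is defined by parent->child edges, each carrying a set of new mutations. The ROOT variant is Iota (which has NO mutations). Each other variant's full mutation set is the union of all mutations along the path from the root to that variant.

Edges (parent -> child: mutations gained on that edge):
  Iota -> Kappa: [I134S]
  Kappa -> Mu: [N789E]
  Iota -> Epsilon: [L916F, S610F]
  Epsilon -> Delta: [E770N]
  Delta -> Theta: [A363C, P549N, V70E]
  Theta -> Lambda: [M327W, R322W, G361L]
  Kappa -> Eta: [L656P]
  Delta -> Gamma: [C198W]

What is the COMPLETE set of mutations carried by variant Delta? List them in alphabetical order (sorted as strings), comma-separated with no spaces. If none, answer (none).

Answer: E770N,L916F,S610F

Derivation:
At Iota: gained [] -> total []
At Epsilon: gained ['L916F', 'S610F'] -> total ['L916F', 'S610F']
At Delta: gained ['E770N'] -> total ['E770N', 'L916F', 'S610F']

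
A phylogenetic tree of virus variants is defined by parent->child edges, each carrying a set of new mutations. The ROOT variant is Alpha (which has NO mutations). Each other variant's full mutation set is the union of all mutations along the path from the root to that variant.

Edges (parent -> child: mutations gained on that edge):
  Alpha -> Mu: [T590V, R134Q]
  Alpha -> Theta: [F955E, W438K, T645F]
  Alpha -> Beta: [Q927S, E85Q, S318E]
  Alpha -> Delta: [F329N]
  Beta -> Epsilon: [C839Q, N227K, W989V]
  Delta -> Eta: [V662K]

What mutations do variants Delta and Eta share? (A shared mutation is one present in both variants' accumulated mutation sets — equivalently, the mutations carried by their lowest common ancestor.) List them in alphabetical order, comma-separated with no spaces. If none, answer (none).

Answer: F329N

Derivation:
Accumulating mutations along path to Delta:
  At Alpha: gained [] -> total []
  At Delta: gained ['F329N'] -> total ['F329N']
Mutations(Delta) = ['F329N']
Accumulating mutations along path to Eta:
  At Alpha: gained [] -> total []
  At Delta: gained ['F329N'] -> total ['F329N']
  At Eta: gained ['V662K'] -> total ['F329N', 'V662K']
Mutations(Eta) = ['F329N', 'V662K']
Intersection: ['F329N'] ∩ ['F329N', 'V662K'] = ['F329N']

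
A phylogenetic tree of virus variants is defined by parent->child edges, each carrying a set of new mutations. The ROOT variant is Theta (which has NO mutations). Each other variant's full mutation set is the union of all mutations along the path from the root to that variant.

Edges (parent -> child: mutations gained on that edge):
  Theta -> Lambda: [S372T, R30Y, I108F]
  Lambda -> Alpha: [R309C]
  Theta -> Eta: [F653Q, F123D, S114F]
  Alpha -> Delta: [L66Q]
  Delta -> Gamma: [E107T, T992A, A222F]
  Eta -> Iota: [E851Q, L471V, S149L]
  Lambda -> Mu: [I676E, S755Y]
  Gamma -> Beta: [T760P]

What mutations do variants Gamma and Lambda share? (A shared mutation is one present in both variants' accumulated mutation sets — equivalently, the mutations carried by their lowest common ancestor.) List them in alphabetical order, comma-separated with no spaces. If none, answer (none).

Answer: I108F,R30Y,S372T

Derivation:
Accumulating mutations along path to Gamma:
  At Theta: gained [] -> total []
  At Lambda: gained ['S372T', 'R30Y', 'I108F'] -> total ['I108F', 'R30Y', 'S372T']
  At Alpha: gained ['R309C'] -> total ['I108F', 'R309C', 'R30Y', 'S372T']
  At Delta: gained ['L66Q'] -> total ['I108F', 'L66Q', 'R309C', 'R30Y', 'S372T']
  At Gamma: gained ['E107T', 'T992A', 'A222F'] -> total ['A222F', 'E107T', 'I108F', 'L66Q', 'R309C', 'R30Y', 'S372T', 'T992A']
Mutations(Gamma) = ['A222F', 'E107T', 'I108F', 'L66Q', 'R309C', 'R30Y', 'S372T', 'T992A']
Accumulating mutations along path to Lambda:
  At Theta: gained [] -> total []
  At Lambda: gained ['S372T', 'R30Y', 'I108F'] -> total ['I108F', 'R30Y', 'S372T']
Mutations(Lambda) = ['I108F', 'R30Y', 'S372T']
Intersection: ['A222F', 'E107T', 'I108F', 'L66Q', 'R309C', 'R30Y', 'S372T', 'T992A'] ∩ ['I108F', 'R30Y', 'S372T'] = ['I108F', 'R30Y', 'S372T']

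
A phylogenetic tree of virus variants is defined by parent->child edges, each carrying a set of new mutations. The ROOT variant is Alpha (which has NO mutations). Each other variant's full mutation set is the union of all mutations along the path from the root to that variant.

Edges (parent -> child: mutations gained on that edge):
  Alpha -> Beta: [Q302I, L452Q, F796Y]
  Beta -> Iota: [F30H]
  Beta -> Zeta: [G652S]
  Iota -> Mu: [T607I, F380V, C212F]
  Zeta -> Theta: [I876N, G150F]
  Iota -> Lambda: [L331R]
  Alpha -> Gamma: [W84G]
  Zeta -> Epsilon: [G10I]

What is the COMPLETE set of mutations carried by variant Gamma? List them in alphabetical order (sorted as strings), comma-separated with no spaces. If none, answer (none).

Answer: W84G

Derivation:
At Alpha: gained [] -> total []
At Gamma: gained ['W84G'] -> total ['W84G']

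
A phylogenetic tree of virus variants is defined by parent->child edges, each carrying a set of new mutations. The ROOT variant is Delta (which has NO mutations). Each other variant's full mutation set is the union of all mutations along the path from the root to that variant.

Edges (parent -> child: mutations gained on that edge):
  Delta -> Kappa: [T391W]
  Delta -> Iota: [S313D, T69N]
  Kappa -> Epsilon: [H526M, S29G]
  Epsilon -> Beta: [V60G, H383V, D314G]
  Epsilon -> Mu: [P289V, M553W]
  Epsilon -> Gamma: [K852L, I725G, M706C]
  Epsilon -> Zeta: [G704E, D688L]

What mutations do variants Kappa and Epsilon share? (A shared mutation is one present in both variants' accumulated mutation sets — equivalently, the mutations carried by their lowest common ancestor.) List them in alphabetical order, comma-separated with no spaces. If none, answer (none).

Accumulating mutations along path to Kappa:
  At Delta: gained [] -> total []
  At Kappa: gained ['T391W'] -> total ['T391W']
Mutations(Kappa) = ['T391W']
Accumulating mutations along path to Epsilon:
  At Delta: gained [] -> total []
  At Kappa: gained ['T391W'] -> total ['T391W']
  At Epsilon: gained ['H526M', 'S29G'] -> total ['H526M', 'S29G', 'T391W']
Mutations(Epsilon) = ['H526M', 'S29G', 'T391W']
Intersection: ['T391W'] ∩ ['H526M', 'S29G', 'T391W'] = ['T391W']

Answer: T391W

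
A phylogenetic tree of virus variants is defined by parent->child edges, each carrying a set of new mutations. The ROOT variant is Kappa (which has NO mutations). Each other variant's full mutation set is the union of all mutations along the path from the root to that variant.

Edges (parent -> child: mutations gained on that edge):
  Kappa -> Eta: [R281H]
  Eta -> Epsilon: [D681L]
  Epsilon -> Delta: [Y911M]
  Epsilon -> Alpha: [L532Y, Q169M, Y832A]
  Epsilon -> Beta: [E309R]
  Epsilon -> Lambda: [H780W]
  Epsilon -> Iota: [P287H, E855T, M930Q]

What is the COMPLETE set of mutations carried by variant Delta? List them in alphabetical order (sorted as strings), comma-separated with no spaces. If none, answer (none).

Answer: D681L,R281H,Y911M

Derivation:
At Kappa: gained [] -> total []
At Eta: gained ['R281H'] -> total ['R281H']
At Epsilon: gained ['D681L'] -> total ['D681L', 'R281H']
At Delta: gained ['Y911M'] -> total ['D681L', 'R281H', 'Y911M']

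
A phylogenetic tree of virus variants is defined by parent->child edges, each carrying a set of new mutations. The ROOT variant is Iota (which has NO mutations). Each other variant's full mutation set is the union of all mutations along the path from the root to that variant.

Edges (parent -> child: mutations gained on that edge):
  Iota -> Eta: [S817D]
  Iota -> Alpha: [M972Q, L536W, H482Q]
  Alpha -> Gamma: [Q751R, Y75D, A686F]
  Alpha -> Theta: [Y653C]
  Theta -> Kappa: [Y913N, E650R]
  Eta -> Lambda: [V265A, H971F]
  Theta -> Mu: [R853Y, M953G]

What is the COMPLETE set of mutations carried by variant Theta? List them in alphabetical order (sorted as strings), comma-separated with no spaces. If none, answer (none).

Answer: H482Q,L536W,M972Q,Y653C

Derivation:
At Iota: gained [] -> total []
At Alpha: gained ['M972Q', 'L536W', 'H482Q'] -> total ['H482Q', 'L536W', 'M972Q']
At Theta: gained ['Y653C'] -> total ['H482Q', 'L536W', 'M972Q', 'Y653C']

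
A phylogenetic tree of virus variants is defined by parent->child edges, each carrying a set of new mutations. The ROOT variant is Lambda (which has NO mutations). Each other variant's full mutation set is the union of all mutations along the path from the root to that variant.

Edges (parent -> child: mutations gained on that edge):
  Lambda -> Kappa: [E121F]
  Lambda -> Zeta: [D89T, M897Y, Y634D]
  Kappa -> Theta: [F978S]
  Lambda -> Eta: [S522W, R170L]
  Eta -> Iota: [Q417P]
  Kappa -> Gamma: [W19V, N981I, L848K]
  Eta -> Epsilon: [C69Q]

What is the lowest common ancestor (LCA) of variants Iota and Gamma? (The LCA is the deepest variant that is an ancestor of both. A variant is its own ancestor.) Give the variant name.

Path from root to Iota: Lambda -> Eta -> Iota
  ancestors of Iota: {Lambda, Eta, Iota}
Path from root to Gamma: Lambda -> Kappa -> Gamma
  ancestors of Gamma: {Lambda, Kappa, Gamma}
Common ancestors: {Lambda}
Walk up from Gamma: Gamma (not in ancestors of Iota), Kappa (not in ancestors of Iota), Lambda (in ancestors of Iota)
Deepest common ancestor (LCA) = Lambda

Answer: Lambda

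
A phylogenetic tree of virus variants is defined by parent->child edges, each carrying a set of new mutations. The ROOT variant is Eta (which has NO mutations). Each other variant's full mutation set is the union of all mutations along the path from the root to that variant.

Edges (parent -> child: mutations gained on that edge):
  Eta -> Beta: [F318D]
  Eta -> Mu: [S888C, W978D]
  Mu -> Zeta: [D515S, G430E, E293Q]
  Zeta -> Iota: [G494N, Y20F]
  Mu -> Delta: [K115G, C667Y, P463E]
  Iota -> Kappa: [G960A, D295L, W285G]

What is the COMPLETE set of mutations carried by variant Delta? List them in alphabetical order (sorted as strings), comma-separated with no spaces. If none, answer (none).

At Eta: gained [] -> total []
At Mu: gained ['S888C', 'W978D'] -> total ['S888C', 'W978D']
At Delta: gained ['K115G', 'C667Y', 'P463E'] -> total ['C667Y', 'K115G', 'P463E', 'S888C', 'W978D']

Answer: C667Y,K115G,P463E,S888C,W978D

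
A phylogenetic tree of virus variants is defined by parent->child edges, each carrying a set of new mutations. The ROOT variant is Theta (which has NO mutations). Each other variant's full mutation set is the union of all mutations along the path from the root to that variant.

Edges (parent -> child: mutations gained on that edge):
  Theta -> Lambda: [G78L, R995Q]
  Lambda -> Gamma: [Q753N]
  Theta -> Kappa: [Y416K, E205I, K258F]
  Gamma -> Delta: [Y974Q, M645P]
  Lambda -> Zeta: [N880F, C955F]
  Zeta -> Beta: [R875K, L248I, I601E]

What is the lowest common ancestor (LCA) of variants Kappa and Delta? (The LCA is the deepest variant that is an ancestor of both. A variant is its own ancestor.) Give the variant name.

Answer: Theta

Derivation:
Path from root to Kappa: Theta -> Kappa
  ancestors of Kappa: {Theta, Kappa}
Path from root to Delta: Theta -> Lambda -> Gamma -> Delta
  ancestors of Delta: {Theta, Lambda, Gamma, Delta}
Common ancestors: {Theta}
Walk up from Delta: Delta (not in ancestors of Kappa), Gamma (not in ancestors of Kappa), Lambda (not in ancestors of Kappa), Theta (in ancestors of Kappa)
Deepest common ancestor (LCA) = Theta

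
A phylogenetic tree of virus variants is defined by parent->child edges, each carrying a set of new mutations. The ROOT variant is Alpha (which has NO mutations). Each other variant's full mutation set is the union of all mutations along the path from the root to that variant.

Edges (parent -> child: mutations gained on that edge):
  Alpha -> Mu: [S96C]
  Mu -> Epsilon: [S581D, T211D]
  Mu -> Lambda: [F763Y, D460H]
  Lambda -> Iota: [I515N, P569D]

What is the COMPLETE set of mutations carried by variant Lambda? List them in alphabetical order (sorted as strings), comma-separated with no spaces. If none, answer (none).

Answer: D460H,F763Y,S96C

Derivation:
At Alpha: gained [] -> total []
At Mu: gained ['S96C'] -> total ['S96C']
At Lambda: gained ['F763Y', 'D460H'] -> total ['D460H', 'F763Y', 'S96C']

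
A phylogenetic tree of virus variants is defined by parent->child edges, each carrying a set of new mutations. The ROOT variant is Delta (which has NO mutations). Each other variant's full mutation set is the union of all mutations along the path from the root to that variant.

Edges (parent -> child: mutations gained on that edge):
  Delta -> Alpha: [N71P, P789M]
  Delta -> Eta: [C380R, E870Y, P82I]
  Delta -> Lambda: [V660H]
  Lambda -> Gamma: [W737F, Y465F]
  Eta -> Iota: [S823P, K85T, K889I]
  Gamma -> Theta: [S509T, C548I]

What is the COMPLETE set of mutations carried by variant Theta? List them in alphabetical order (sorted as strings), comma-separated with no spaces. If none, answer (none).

Answer: C548I,S509T,V660H,W737F,Y465F

Derivation:
At Delta: gained [] -> total []
At Lambda: gained ['V660H'] -> total ['V660H']
At Gamma: gained ['W737F', 'Y465F'] -> total ['V660H', 'W737F', 'Y465F']
At Theta: gained ['S509T', 'C548I'] -> total ['C548I', 'S509T', 'V660H', 'W737F', 'Y465F']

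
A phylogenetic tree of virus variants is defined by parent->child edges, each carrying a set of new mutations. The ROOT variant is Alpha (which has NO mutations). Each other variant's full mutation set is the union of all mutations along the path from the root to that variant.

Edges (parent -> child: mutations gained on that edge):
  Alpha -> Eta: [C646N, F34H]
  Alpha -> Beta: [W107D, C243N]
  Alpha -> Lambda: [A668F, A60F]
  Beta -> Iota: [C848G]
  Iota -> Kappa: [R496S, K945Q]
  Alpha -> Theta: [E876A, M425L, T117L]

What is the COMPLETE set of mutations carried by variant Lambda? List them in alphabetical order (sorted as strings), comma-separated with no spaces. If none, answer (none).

Answer: A60F,A668F

Derivation:
At Alpha: gained [] -> total []
At Lambda: gained ['A668F', 'A60F'] -> total ['A60F', 'A668F']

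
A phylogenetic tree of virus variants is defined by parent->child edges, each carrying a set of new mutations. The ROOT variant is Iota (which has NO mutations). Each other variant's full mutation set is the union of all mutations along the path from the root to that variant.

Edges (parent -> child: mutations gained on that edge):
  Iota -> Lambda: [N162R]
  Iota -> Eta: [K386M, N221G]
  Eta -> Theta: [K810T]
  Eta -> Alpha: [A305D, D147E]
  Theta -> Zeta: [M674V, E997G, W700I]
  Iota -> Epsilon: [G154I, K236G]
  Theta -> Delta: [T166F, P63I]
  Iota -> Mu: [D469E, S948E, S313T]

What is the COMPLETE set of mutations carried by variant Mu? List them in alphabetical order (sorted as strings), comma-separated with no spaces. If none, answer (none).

At Iota: gained [] -> total []
At Mu: gained ['D469E', 'S948E', 'S313T'] -> total ['D469E', 'S313T', 'S948E']

Answer: D469E,S313T,S948E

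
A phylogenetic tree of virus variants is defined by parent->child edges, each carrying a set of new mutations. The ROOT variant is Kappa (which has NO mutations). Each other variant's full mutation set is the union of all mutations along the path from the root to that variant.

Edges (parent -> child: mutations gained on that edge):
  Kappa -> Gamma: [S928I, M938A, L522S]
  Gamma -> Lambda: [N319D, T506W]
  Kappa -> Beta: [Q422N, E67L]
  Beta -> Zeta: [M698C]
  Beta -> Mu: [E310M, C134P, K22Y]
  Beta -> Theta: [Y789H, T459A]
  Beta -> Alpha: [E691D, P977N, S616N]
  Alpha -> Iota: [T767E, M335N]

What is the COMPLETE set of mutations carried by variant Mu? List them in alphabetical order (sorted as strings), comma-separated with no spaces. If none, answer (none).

At Kappa: gained [] -> total []
At Beta: gained ['Q422N', 'E67L'] -> total ['E67L', 'Q422N']
At Mu: gained ['E310M', 'C134P', 'K22Y'] -> total ['C134P', 'E310M', 'E67L', 'K22Y', 'Q422N']

Answer: C134P,E310M,E67L,K22Y,Q422N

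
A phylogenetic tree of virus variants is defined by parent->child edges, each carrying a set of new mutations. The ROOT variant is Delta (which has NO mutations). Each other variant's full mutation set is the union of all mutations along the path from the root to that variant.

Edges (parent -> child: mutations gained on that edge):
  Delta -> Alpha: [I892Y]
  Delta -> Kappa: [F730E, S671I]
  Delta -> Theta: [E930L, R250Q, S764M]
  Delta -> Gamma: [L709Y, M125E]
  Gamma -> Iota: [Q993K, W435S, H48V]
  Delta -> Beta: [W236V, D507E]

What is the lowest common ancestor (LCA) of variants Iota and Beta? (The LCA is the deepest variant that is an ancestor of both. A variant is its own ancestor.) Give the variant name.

Path from root to Iota: Delta -> Gamma -> Iota
  ancestors of Iota: {Delta, Gamma, Iota}
Path from root to Beta: Delta -> Beta
  ancestors of Beta: {Delta, Beta}
Common ancestors: {Delta}
Walk up from Beta: Beta (not in ancestors of Iota), Delta (in ancestors of Iota)
Deepest common ancestor (LCA) = Delta

Answer: Delta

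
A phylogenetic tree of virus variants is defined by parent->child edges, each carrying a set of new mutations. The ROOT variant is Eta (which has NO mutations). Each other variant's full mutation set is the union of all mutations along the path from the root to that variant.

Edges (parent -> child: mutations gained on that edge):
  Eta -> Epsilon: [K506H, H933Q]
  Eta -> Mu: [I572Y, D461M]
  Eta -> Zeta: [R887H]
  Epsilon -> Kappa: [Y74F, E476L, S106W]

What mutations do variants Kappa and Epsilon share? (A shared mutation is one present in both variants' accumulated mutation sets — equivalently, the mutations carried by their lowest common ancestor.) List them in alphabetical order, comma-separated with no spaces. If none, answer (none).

Answer: H933Q,K506H

Derivation:
Accumulating mutations along path to Kappa:
  At Eta: gained [] -> total []
  At Epsilon: gained ['K506H', 'H933Q'] -> total ['H933Q', 'K506H']
  At Kappa: gained ['Y74F', 'E476L', 'S106W'] -> total ['E476L', 'H933Q', 'K506H', 'S106W', 'Y74F']
Mutations(Kappa) = ['E476L', 'H933Q', 'K506H', 'S106W', 'Y74F']
Accumulating mutations along path to Epsilon:
  At Eta: gained [] -> total []
  At Epsilon: gained ['K506H', 'H933Q'] -> total ['H933Q', 'K506H']
Mutations(Epsilon) = ['H933Q', 'K506H']
Intersection: ['E476L', 'H933Q', 'K506H', 'S106W', 'Y74F'] ∩ ['H933Q', 'K506H'] = ['H933Q', 'K506H']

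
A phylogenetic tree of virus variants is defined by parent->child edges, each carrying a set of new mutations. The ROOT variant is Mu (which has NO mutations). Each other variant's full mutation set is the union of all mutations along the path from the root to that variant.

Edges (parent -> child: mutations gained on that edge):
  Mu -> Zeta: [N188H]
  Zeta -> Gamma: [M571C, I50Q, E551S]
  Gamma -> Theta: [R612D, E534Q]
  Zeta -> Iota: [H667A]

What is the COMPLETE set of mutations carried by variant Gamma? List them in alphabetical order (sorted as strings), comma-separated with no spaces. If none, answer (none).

At Mu: gained [] -> total []
At Zeta: gained ['N188H'] -> total ['N188H']
At Gamma: gained ['M571C', 'I50Q', 'E551S'] -> total ['E551S', 'I50Q', 'M571C', 'N188H']

Answer: E551S,I50Q,M571C,N188H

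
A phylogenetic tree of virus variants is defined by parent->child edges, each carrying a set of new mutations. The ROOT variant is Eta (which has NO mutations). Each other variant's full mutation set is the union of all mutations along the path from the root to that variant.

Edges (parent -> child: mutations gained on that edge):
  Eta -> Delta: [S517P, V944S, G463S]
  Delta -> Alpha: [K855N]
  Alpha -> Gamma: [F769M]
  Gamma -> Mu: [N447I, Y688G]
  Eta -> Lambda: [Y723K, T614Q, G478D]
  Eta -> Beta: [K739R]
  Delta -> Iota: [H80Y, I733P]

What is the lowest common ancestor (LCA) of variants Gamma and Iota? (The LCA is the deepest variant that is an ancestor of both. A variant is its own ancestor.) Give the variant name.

Answer: Delta

Derivation:
Path from root to Gamma: Eta -> Delta -> Alpha -> Gamma
  ancestors of Gamma: {Eta, Delta, Alpha, Gamma}
Path from root to Iota: Eta -> Delta -> Iota
  ancestors of Iota: {Eta, Delta, Iota}
Common ancestors: {Eta, Delta}
Walk up from Iota: Iota (not in ancestors of Gamma), Delta (in ancestors of Gamma), Eta (in ancestors of Gamma)
Deepest common ancestor (LCA) = Delta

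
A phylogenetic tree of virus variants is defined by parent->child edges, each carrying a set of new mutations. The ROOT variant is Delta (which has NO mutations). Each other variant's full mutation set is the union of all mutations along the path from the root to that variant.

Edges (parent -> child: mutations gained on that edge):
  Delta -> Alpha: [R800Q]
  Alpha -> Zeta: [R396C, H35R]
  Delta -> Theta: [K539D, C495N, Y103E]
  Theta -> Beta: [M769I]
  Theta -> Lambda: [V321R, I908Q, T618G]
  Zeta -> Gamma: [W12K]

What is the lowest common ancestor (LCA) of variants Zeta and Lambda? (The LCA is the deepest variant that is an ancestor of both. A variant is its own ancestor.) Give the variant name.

Path from root to Zeta: Delta -> Alpha -> Zeta
  ancestors of Zeta: {Delta, Alpha, Zeta}
Path from root to Lambda: Delta -> Theta -> Lambda
  ancestors of Lambda: {Delta, Theta, Lambda}
Common ancestors: {Delta}
Walk up from Lambda: Lambda (not in ancestors of Zeta), Theta (not in ancestors of Zeta), Delta (in ancestors of Zeta)
Deepest common ancestor (LCA) = Delta

Answer: Delta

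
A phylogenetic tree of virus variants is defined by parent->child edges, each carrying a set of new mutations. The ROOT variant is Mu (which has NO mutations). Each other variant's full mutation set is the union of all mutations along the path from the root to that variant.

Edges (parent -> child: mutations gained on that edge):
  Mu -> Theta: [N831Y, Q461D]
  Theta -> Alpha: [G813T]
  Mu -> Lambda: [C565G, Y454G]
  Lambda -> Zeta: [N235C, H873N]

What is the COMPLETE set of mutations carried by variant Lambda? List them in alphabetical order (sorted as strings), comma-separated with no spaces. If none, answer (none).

Answer: C565G,Y454G

Derivation:
At Mu: gained [] -> total []
At Lambda: gained ['C565G', 'Y454G'] -> total ['C565G', 'Y454G']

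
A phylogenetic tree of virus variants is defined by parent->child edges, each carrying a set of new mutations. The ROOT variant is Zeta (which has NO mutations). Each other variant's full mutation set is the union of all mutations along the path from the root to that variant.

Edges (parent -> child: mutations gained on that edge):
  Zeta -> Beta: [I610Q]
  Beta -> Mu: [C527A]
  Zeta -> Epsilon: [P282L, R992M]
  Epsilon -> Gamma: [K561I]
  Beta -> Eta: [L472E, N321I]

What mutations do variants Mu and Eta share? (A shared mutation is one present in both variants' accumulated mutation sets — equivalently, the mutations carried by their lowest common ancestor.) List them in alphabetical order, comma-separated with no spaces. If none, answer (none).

Answer: I610Q

Derivation:
Accumulating mutations along path to Mu:
  At Zeta: gained [] -> total []
  At Beta: gained ['I610Q'] -> total ['I610Q']
  At Mu: gained ['C527A'] -> total ['C527A', 'I610Q']
Mutations(Mu) = ['C527A', 'I610Q']
Accumulating mutations along path to Eta:
  At Zeta: gained [] -> total []
  At Beta: gained ['I610Q'] -> total ['I610Q']
  At Eta: gained ['L472E', 'N321I'] -> total ['I610Q', 'L472E', 'N321I']
Mutations(Eta) = ['I610Q', 'L472E', 'N321I']
Intersection: ['C527A', 'I610Q'] ∩ ['I610Q', 'L472E', 'N321I'] = ['I610Q']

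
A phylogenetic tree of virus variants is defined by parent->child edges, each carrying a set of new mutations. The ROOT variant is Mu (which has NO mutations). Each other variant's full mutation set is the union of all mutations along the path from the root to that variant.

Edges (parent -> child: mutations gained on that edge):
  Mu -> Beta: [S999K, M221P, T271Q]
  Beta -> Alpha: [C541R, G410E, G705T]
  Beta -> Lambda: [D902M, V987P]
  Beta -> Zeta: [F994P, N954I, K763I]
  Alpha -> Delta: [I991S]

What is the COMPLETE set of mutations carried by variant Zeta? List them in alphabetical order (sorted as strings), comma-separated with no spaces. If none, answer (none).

At Mu: gained [] -> total []
At Beta: gained ['S999K', 'M221P', 'T271Q'] -> total ['M221P', 'S999K', 'T271Q']
At Zeta: gained ['F994P', 'N954I', 'K763I'] -> total ['F994P', 'K763I', 'M221P', 'N954I', 'S999K', 'T271Q']

Answer: F994P,K763I,M221P,N954I,S999K,T271Q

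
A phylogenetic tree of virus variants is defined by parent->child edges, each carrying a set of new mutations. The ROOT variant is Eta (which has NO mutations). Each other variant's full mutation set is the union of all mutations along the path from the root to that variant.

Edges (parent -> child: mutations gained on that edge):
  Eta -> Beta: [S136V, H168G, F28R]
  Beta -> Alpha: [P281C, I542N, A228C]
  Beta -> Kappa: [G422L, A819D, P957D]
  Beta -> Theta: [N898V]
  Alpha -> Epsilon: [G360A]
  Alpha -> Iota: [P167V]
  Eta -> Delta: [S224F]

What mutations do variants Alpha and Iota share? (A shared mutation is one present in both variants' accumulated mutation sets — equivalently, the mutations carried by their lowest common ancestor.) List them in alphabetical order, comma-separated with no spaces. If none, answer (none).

Answer: A228C,F28R,H168G,I542N,P281C,S136V

Derivation:
Accumulating mutations along path to Alpha:
  At Eta: gained [] -> total []
  At Beta: gained ['S136V', 'H168G', 'F28R'] -> total ['F28R', 'H168G', 'S136V']
  At Alpha: gained ['P281C', 'I542N', 'A228C'] -> total ['A228C', 'F28R', 'H168G', 'I542N', 'P281C', 'S136V']
Mutations(Alpha) = ['A228C', 'F28R', 'H168G', 'I542N', 'P281C', 'S136V']
Accumulating mutations along path to Iota:
  At Eta: gained [] -> total []
  At Beta: gained ['S136V', 'H168G', 'F28R'] -> total ['F28R', 'H168G', 'S136V']
  At Alpha: gained ['P281C', 'I542N', 'A228C'] -> total ['A228C', 'F28R', 'H168G', 'I542N', 'P281C', 'S136V']
  At Iota: gained ['P167V'] -> total ['A228C', 'F28R', 'H168G', 'I542N', 'P167V', 'P281C', 'S136V']
Mutations(Iota) = ['A228C', 'F28R', 'H168G', 'I542N', 'P167V', 'P281C', 'S136V']
Intersection: ['A228C', 'F28R', 'H168G', 'I542N', 'P281C', 'S136V'] ∩ ['A228C', 'F28R', 'H168G', 'I542N', 'P167V', 'P281C', 'S136V'] = ['A228C', 'F28R', 'H168G', 'I542N', 'P281C', 'S136V']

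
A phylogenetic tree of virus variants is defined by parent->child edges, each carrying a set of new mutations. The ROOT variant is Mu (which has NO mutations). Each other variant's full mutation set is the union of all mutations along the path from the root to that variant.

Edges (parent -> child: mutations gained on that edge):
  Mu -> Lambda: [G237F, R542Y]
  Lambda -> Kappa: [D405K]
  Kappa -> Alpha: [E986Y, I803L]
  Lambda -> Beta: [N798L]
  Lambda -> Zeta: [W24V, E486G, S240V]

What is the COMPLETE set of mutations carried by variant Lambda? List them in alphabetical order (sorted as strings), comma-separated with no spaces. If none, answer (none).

Answer: G237F,R542Y

Derivation:
At Mu: gained [] -> total []
At Lambda: gained ['G237F', 'R542Y'] -> total ['G237F', 'R542Y']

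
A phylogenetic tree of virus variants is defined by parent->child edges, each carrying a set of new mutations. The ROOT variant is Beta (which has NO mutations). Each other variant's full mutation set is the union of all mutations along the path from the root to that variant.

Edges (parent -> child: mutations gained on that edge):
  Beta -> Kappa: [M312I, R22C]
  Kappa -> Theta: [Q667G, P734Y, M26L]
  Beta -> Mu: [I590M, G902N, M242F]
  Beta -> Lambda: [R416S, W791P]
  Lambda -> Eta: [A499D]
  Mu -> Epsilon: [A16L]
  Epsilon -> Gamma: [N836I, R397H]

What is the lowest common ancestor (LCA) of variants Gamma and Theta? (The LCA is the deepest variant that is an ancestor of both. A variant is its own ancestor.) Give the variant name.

Answer: Beta

Derivation:
Path from root to Gamma: Beta -> Mu -> Epsilon -> Gamma
  ancestors of Gamma: {Beta, Mu, Epsilon, Gamma}
Path from root to Theta: Beta -> Kappa -> Theta
  ancestors of Theta: {Beta, Kappa, Theta}
Common ancestors: {Beta}
Walk up from Theta: Theta (not in ancestors of Gamma), Kappa (not in ancestors of Gamma), Beta (in ancestors of Gamma)
Deepest common ancestor (LCA) = Beta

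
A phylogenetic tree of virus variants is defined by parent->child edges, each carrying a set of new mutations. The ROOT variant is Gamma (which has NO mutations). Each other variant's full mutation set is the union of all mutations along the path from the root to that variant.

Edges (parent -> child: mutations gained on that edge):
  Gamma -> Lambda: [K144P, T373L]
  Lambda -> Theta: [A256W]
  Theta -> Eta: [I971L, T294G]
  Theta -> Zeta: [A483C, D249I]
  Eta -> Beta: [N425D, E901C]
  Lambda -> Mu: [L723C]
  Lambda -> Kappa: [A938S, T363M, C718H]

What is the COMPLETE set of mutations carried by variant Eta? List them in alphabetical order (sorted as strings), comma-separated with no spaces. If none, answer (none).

Answer: A256W,I971L,K144P,T294G,T373L

Derivation:
At Gamma: gained [] -> total []
At Lambda: gained ['K144P', 'T373L'] -> total ['K144P', 'T373L']
At Theta: gained ['A256W'] -> total ['A256W', 'K144P', 'T373L']
At Eta: gained ['I971L', 'T294G'] -> total ['A256W', 'I971L', 'K144P', 'T294G', 'T373L']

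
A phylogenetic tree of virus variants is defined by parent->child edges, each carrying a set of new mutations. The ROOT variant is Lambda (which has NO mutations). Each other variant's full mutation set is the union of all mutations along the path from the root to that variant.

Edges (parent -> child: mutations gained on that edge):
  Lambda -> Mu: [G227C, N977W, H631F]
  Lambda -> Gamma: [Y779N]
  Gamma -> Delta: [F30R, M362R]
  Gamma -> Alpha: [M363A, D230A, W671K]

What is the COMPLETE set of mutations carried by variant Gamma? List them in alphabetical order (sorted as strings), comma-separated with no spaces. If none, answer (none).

At Lambda: gained [] -> total []
At Gamma: gained ['Y779N'] -> total ['Y779N']

Answer: Y779N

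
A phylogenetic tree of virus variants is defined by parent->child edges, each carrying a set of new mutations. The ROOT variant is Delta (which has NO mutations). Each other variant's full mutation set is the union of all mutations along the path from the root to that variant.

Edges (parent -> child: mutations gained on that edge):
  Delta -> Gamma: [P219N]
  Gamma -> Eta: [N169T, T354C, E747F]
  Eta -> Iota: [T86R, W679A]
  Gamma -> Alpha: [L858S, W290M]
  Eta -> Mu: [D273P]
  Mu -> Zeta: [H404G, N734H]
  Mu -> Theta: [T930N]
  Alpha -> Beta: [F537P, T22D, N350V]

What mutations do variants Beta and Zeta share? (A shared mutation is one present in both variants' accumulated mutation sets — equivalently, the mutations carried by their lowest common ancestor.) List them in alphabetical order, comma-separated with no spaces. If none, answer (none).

Accumulating mutations along path to Beta:
  At Delta: gained [] -> total []
  At Gamma: gained ['P219N'] -> total ['P219N']
  At Alpha: gained ['L858S', 'W290M'] -> total ['L858S', 'P219N', 'W290M']
  At Beta: gained ['F537P', 'T22D', 'N350V'] -> total ['F537P', 'L858S', 'N350V', 'P219N', 'T22D', 'W290M']
Mutations(Beta) = ['F537P', 'L858S', 'N350V', 'P219N', 'T22D', 'W290M']
Accumulating mutations along path to Zeta:
  At Delta: gained [] -> total []
  At Gamma: gained ['P219N'] -> total ['P219N']
  At Eta: gained ['N169T', 'T354C', 'E747F'] -> total ['E747F', 'N169T', 'P219N', 'T354C']
  At Mu: gained ['D273P'] -> total ['D273P', 'E747F', 'N169T', 'P219N', 'T354C']
  At Zeta: gained ['H404G', 'N734H'] -> total ['D273P', 'E747F', 'H404G', 'N169T', 'N734H', 'P219N', 'T354C']
Mutations(Zeta) = ['D273P', 'E747F', 'H404G', 'N169T', 'N734H', 'P219N', 'T354C']
Intersection: ['F537P', 'L858S', 'N350V', 'P219N', 'T22D', 'W290M'] ∩ ['D273P', 'E747F', 'H404G', 'N169T', 'N734H', 'P219N', 'T354C'] = ['P219N']

Answer: P219N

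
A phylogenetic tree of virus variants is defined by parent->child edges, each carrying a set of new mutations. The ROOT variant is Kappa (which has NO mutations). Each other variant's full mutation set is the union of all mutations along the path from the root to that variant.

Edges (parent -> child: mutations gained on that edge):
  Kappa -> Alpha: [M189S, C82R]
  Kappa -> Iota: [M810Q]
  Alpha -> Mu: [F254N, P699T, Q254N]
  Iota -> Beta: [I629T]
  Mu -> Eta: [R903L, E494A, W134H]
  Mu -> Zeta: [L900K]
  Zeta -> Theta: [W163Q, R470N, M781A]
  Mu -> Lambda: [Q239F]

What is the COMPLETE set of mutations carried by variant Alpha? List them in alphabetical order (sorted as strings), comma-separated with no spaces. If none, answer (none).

At Kappa: gained [] -> total []
At Alpha: gained ['M189S', 'C82R'] -> total ['C82R', 'M189S']

Answer: C82R,M189S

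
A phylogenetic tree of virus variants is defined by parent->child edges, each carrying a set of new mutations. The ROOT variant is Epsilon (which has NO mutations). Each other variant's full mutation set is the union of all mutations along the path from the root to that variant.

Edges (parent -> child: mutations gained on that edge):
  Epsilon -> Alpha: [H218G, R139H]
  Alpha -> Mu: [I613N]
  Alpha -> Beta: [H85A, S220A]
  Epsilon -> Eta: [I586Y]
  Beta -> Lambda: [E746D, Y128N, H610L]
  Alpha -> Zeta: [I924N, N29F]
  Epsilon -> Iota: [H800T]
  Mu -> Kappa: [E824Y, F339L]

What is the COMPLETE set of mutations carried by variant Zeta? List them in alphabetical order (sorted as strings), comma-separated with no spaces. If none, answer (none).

At Epsilon: gained [] -> total []
At Alpha: gained ['H218G', 'R139H'] -> total ['H218G', 'R139H']
At Zeta: gained ['I924N', 'N29F'] -> total ['H218G', 'I924N', 'N29F', 'R139H']

Answer: H218G,I924N,N29F,R139H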